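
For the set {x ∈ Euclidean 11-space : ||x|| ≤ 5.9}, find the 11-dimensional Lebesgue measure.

The n-ball volume is π^(n/2)·r^n/Γ(n/2+1). With n=11, r=5.9: V ≈ 5.68168e+08.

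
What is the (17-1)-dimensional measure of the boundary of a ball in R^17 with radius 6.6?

|∂B_17(6.6)| ≈ 3.1068e+13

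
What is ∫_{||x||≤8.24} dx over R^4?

V_4(8.24) = π^(4/2) · (8.24)^4 / Γ(4/2 + 1) ≈ 22749.9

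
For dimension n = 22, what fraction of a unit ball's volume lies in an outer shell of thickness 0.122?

1 - (1-0.122)^22 ≈ 0.942868 ≈ 94.29%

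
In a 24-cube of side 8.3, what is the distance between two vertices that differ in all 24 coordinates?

Diagonal = √24 · 8.3 ≈ 40.6615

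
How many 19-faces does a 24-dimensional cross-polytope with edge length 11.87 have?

Number of 19-faces = 2^(19+1) · C(24,19+1) = 1048576 · 10626 = 11142168576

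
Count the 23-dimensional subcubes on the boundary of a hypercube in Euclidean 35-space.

Choose 23 of 35 axes to span the face (C(35,23) = 834451800 ways), then fix each of the remaining 12 coordinates at one of its two extreme values (2^12 = 4096 ways): 834451800·4096 = 3417914572800.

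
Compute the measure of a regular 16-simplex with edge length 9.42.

For a regular n-simplex with edge a, V = (a^n / n!)·√((n+1)/2^n). With a=9.42, n=16: V ≈ 2.95923.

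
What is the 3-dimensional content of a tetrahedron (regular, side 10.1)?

Volume = (√2/12) · 10.1³ = 121.422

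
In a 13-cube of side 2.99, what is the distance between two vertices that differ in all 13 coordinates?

||(2.99,2.99,...,2.99)|| = √(13)·2.99 ≈ 10.7806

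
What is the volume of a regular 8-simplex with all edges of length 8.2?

V = (8.2^8 / 8!) · √((8+1) / 2^8) ≈ 95.0586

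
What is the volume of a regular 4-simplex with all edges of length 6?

V_4 = √(5) · 6^4 / (4! · 2^(4/2)) ≈ 30.1869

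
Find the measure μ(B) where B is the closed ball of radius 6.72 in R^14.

V_14(6.72) = π^(14/2) · (6.72)^14 / Γ(14/2 + 1) ≈ 2.29503e+11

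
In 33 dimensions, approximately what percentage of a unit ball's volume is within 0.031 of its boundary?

1 - (1-0.031)^33 ≈ 0.64626 ≈ 64.63%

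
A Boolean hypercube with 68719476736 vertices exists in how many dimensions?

The n-cube has 2^n vertices, and 68719476736 = 2^36, so n = 36.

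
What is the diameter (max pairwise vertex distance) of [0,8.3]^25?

The space diagonal of an n-cube of side s is s√n. Here 8.3·√25 = 41.5.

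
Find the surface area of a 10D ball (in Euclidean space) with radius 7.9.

The surface area of an n-ball is 2π^(n/2) r^(n-1) / Γ(n/2). For n=10, r=7.9: 3.05641e+09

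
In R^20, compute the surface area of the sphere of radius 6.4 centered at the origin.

S_20(6.4) = 2·π^(20/2)·(6.4)^19 / Γ(20/2) ≈ 1.07198e+15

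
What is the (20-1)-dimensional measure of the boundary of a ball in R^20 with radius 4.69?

S = n·V_n(r)/r = 20·V_20(4.69)/4.69 (volume-to-surface relation), giving 2.91776e+12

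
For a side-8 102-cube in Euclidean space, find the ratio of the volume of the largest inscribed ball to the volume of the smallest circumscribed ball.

Volume scales as r^n, and r_in/r_out = 1/√102, giving (1/√102)^102 ≈ 3.64243e-103.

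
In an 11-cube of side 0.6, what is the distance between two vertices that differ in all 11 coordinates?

The space diagonal of an n-cube of side s is s√n. Here 0.6·√11 ≈ 1.98997.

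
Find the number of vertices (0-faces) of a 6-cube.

Number of 0-faces = C(6,0) · 2^(6-0) = 1 · 64 = 64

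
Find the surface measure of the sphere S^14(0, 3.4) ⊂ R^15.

S_15(3.4) = 2·π^(15/2)·(3.4)^14 / Γ(15/2) ≈ 1.57843e+08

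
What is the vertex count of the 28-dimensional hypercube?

Number of vertices = 2^28 = 268435456.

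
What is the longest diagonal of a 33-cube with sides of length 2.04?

||(2.04,2.04,...,2.04)|| = √(33)·2.04 ≈ 11.7189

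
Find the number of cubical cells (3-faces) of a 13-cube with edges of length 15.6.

Choose 3 of 13 axes to span the face (C(13,3) = 286 ways), then fix each of the remaining 10 coordinates at one of its two extreme values (2^10 = 1024 ways): 286·1024 = 292864.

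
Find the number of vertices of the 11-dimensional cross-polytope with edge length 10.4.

The vertices are ±e_1, ..., ±e_11, so there are 2·11 = 22.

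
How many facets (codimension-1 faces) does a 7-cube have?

f_6(7-cube) = (7 choose 6) · 2^1 = 14.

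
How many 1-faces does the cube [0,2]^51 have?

An n-cube has n·2^(n-1) edges. With n = 51: 51·1125899906842624 = 57420895248973824.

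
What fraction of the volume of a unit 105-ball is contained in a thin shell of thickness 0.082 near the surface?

Shell fraction = 1 - (1-0.082)^105 ≈ 0.999875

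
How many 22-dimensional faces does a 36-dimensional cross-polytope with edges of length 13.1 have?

Each 22-face is the convex hull of 23 vertices, one chosen as ±e_i from each of 23 distinct axes: 2^23·C(36,23) = 19384308124876800.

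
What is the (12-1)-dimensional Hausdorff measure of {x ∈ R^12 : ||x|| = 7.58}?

S_12(7.58) = 2·π^(12/2)·(7.58)^11 / Γ(12/2) ≈ 7.60518e+10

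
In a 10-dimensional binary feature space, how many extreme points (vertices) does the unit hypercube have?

The 10-cube has 2^10 = 1024 vertices.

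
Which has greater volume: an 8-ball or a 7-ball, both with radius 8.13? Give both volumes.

V_8(8.13) ≈ 7.74663e+07. V_7(8.13) ≈ 1.10921e+07. The 8-ball is larger.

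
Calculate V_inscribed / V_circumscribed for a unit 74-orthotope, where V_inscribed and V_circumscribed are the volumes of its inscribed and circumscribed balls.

V_in/V_out = n^(-n/2) = 74^(-74/2) ≈ 6.89329e-70.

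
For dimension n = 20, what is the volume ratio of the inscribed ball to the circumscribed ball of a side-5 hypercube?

V_in / V_out = (r_in/r_out)^20 = (1/√20)^20 = 20^(-20/2) ≈ 9.76562e-14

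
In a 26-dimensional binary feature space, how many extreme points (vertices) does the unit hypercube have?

The 26-cube has 2^26 = 67108864 vertices.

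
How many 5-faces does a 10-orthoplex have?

An n-cross-polytope has 2^(k+1)·C(n,k+1) k-faces. Here 2^6·C(10,6) = 64·210 = 13440.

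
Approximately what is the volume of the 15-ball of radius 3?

V = 45349632·π^7/25025 ≈ 5.47329e+06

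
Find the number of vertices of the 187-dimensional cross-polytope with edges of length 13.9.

The 187-dimensional cross-polytope has 2n = 2·187 = 374 vertices.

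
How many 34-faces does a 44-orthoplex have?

f_34(44-orthoplex) = 2^35 · (44 choose 35) = 24358666775973330944.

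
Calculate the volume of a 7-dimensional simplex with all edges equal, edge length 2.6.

For a regular n-simplex with edge a, V = (a^n / n!)·√((n+1)/2^n). With a=2.6, n=7: V ≈ 0.0398403.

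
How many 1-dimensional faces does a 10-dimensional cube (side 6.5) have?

Number of 1-faces = C(10,1) · 2^(10-1) = 10 · 512 = 5120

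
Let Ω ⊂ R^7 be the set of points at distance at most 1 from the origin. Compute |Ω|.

The n-ball volume is π^(n/2)·r^n/Γ(n/2+1). With n=7, r=1: V = 16·π^3/105 ≈ 4.72477.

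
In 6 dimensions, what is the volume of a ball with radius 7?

V_6(7) = π^(6/2) · (7)^6 / Γ(6/2 + 1) = 117649·π^3/6 ≈ 607976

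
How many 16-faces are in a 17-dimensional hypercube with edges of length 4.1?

f_16(17-cube) = (17 choose 16) · 2^1 = 34.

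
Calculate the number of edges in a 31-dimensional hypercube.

An n-cube has n·2^(n-1) edges. With n = 31: 31·1073741824 = 33285996544.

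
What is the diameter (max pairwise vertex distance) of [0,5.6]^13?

||(5.6,5.6,...,5.6)|| = √(13)·5.6 ≈ 20.1911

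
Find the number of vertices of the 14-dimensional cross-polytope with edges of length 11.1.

An n-cross-polytope has 2n vertices; here n = 14, giving 28.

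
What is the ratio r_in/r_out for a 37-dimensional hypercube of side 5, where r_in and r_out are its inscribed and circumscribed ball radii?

r_in = 5/2 (half the side); r_out = 5√37/2 (half the diagonal). Ratio = 1/√37 ≈ 0.164399.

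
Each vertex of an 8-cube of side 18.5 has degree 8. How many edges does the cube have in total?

Each of the 2^8 = 256 vertices has degree 8; total edges = 8·2^8/2 = 1024.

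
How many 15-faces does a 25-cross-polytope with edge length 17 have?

An n-cross-polytope has 2^(k+1)·C(n,k+1) k-faces. Here 2^16·C(25,16) = 65536·2042975 = 133888409600.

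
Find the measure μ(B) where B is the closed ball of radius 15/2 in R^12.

Volume = π^{12/2}·(15/2)^12/Γ(7) = 2883251953125·π^6/65536 ≈ 4.22963e+10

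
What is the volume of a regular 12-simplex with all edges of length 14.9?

Volume = 14.9^12 · √(13/2^12) / 12! ≈ 14082.8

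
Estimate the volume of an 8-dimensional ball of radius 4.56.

Volume = π^{8/2}·(4.56)^8/Γ(5) ≈ 758764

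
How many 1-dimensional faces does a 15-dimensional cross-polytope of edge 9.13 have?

Number of 1-faces = 2^(1+1) · C(15,1+1) = 4 · 105 = 420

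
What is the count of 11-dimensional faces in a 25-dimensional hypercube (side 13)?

f_11(25-cube) = (25 choose 11) · 2^14 = 73030041600.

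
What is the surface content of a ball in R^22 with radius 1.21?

|∂B_22(1.21)| ≈ 8.87991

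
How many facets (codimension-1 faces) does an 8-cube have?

Choose 7 of 8 axes to span the face (C(8,7) = 8 ways), then fix each of the remaining 1 coordinate at one of its two extreme values (2^1 = 2 ways): 8·2 = 16.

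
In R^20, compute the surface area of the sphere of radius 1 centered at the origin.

|∂B_20(1)| = π^10/181440 ≈ 0.516138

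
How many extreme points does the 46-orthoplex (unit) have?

Number of vertices = 2n = 92.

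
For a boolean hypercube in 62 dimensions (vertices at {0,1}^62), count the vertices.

The 62-cube has 2^62 = 4611686018427387904 vertices.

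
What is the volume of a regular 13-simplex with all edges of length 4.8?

For a regular n-simplex with edge a, V = (a^n / n!)·√((n+1)/2^n). With a=4.8, n=13: V ≈ 0.00476678.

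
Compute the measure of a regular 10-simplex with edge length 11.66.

V_10 = √(11) · 11.66^10 / (10! · 2^(10/2)) ≈ 1326.69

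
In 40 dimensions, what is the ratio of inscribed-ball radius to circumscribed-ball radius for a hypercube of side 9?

Ratio = (s/2)/(s√40/2) = 40^(-1/2) ≈ 0.158114.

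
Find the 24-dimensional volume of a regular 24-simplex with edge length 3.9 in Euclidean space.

V = (3.9^24 / 24!) · √((24+1) / 2^24) ≈ 3.01616e-13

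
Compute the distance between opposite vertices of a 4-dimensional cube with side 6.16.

Diagonal = √4 · 6.16 = 12.32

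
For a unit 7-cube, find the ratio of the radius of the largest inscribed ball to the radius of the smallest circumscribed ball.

r_in = 1/2 (half the side); r_out = 1√7/2 (half the diagonal). Ratio = 1/√7 ≈ 0.377964.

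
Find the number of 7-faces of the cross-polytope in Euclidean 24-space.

f_7(24-orthoplex) = 2^8 · (24 choose 8) = 188280576.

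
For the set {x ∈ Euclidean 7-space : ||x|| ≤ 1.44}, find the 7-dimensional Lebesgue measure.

The n-ball volume is π^(n/2)·r^n/Γ(n/2+1). With n=7, r=1.44: V ≈ 60.6621.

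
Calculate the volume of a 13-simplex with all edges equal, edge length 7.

For a regular n-simplex with edge a, V = (a^n / n!)·√((n+1)/2^n). With a=7, n=13: V ≈ 0.643225.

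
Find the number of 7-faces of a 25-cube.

Choose 7 of 25 axes to span the face (C(25,7) = 480700 ways), then fix each of the remaining 18 coordinates at one of its two extreme values (2^18 = 262144 ways): 480700·262144 = 126012620800.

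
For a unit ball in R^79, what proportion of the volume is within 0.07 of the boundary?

1 - (1-0.07)^79 ≈ 0.996763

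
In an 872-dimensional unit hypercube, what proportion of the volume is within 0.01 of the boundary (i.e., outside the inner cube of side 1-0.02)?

Shell fraction = 1 - (1-0.02)^872 ≈ 0.9999999777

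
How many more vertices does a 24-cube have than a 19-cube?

The 24-cube has 2^24 = 16777216 vertices. The 19-cube has 2^19 = 524288 vertices. Difference: 16777216 - 524288 = 16252928.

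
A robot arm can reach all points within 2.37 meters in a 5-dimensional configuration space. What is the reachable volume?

V_5(2.37) = π^(5/2) · (2.37)^5 / Γ(5/2 + 1) ≈ 393.587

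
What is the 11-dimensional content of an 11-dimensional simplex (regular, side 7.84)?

V_11 = √(12) · 7.84^11 / (11! · 2^(11/2)) ≈ 13.1901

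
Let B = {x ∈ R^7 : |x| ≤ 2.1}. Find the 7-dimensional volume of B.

Volume = π^{7/2}·(2.1)^7/Γ(9/2) ≈ 850.972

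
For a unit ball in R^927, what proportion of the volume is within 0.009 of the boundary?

Shell fraction = 1 - (1-0.009)^927 ≈ 0.999771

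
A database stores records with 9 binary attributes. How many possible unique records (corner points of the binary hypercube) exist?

Number of vertices = 2^9 = 512.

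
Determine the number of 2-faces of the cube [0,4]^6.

Choose 2 of 6 axes to span the face (C(6,2) = 15 ways), then fix each of the remaining 4 coordinates at one of its two extreme values (2^4 = 16 ways): 15·16 = 240.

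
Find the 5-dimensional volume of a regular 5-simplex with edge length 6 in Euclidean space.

V = (6^5 / 5!) · √((5+1) / 2^5) ≈ 28.0592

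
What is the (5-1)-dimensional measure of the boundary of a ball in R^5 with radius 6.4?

S_5(6.4) = 2·π^(5/2)·(6.4)^4 / Γ(5/2) ≈ 44155.9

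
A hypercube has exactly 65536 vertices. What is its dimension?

Since 2^n = 65536, we have n = 16.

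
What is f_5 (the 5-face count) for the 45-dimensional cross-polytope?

An n-cross-polytope has 2^(k+1)·C(n,k+1) k-faces. Here 2^6·C(45,6) = 64·8145060 = 521283840.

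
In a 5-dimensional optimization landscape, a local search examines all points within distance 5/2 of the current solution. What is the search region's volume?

V_5(5/2) = π^(5/2) · (5/2)^5 / Γ(5/2 + 1) = 625·π^2/12 ≈ 514.042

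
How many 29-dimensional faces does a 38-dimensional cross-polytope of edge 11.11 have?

f_29(38-orthoplex) = 2^30 · (38 choose 30) = 52509724700049408.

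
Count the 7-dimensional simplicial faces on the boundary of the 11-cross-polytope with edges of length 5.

Number of 7-faces = 2^(7+1) · C(11,7+1) = 256 · 165 = 42240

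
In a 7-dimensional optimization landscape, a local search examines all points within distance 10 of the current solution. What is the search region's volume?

The n-ball volume is π^(n/2)·r^n/Γ(n/2+1). With n=7, r=10: V = 32000000·π^3/21 ≈ 4.72477e+07.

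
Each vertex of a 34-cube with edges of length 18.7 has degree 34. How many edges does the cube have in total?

Each of the 2^34 = 17179869184 vertices has degree 34; total edges = 34·2^34/2 = 292057776128.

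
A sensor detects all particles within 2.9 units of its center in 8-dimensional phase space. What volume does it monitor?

The n-ball volume is π^(n/2)·r^n/Γ(n/2+1). With n=8, r=2.9: V ≈ 20303.6.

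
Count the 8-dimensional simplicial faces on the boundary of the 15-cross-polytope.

Number of 8-faces = 2^(8+1) · C(15,8+1) = 512 · 5005 = 2562560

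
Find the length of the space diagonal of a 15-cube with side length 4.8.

||(4.8,4.8,...,4.8)|| = √(15)·4.8 ≈ 18.5903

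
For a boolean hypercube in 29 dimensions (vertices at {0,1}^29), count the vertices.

Each vertex is a binary string of length 29, so there are 2^29 = 536870912.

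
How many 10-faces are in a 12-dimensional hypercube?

Number of 10-faces = C(12,10) · 2^(12-10) = 66 · 4 = 264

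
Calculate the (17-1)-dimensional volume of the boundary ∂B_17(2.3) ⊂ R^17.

The surface area of an n-ball is 2π^(n/2) r^(n-1) / Γ(n/2). For n=17, r=2.3: 1.46979e+06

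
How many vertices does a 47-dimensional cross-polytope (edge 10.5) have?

An n-cross-polytope has 2n vertices; here n = 47, giving 94.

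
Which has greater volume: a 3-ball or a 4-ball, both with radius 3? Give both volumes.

V_3(3) ≈ 113.097. V_4(3) ≈ 399.719. The 4-ball is larger.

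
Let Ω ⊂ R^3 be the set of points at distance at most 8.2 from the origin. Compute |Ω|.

The n-ball volume is π^(n/2)·r^n/Γ(n/2+1). With n=3, r=8.2: V ≈ 2309.56.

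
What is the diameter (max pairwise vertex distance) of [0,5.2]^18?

Diagonal = √18 · 5.2 ≈ 22.0617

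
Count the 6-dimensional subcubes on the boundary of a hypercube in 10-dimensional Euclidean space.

An n-cube has C(n,k)·2^(n-k) k-faces. Here C(10,6)·2^4 = 210·16 = 3360.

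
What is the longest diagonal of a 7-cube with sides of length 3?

d = √(3² + 3² + ... + 3²) [7 terms] = √(7·3²) = 3√7 ≈ 7.93725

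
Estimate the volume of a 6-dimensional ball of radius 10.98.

The n-ball volume is π^(n/2)·r^n/Γ(n/2+1). With n=6, r=10.98: V ≈ 9.0555e+06.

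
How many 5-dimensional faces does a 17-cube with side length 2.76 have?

Choose 5 of 17 axes to span the face (C(17,5) = 6188 ways), then fix each of the remaining 12 coordinates at one of its two extreme values (2^12 = 4096 ways): 6188·4096 = 25346048.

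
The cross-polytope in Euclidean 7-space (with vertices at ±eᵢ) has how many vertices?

Number of vertices = 2n = 14.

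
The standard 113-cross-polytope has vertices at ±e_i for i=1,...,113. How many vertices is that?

An n-cross-polytope has 2n vertices; here n = 113, giving 226.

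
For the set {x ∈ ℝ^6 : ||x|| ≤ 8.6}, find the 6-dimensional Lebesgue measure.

Volume = π^{6/2}·(8.6)^6/Γ(4) ≈ 2.09069e+06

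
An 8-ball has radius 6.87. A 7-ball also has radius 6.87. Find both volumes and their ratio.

V_8(6.87) ≈ 2.01392e+07. V_7(6.87) ≈ 3.41254e+06. Ratio V_8/V_7 ≈ 5.902.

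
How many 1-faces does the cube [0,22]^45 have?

An n-cube has n·2^(n-1) edges. With n = 45: 45·17592186044416 = 791648371998720.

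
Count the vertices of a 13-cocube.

The 13-dimensional cross-polytope has 2n = 2·13 = 26 vertices.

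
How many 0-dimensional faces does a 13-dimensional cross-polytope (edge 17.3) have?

An n-cross-polytope has 2^(k+1)·C(n,k+1) k-faces. Here 2^1·C(13,1) = 2·13 = 26.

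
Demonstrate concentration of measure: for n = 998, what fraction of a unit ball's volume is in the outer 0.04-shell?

1 - (1-0.04)^998 ≈ 1 - 2.026e-18 ≈ 100.000000%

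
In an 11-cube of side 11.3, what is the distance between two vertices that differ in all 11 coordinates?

d = √(11.3² + 11.3² + ... + 11.3²) [11 terms] = √(11·11.3²) = 11.3√11 ≈ 37.4779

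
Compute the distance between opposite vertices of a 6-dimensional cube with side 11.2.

The space diagonal of an n-cube of side s is s√n. Here 11.2·√6 ≈ 27.4343.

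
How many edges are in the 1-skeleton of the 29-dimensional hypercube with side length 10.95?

Each of the 2^29 = 536870912 vertices has degree 29; total edges = 29·2^29/2 = 7784628224.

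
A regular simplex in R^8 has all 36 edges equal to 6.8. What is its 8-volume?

V = (6.8^8 / 8!) · √((8+1) / 2^8) ≈ 21.2595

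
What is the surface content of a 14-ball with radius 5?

S = n·V_n(r)/r = 14·V_14(5)/5 (volume-to-surface relation), giving 244140625·π^7/72 ≈ 1.02413e+10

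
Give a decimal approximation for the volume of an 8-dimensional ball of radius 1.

V_8(1) = π^(8/2) · (1)^8 / Γ(8/2 + 1) = π^4/24 ≈ 4.05871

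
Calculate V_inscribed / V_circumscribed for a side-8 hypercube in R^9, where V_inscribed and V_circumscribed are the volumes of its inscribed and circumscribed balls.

The radii are 8/2 and 8√9/2, so the volume ratio is (1/√9)^9 = 9^{-9/2} ≈ 5.08053e-05.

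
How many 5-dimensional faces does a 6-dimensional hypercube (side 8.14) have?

An n-cube has C(n,k)·2^(n-k) k-faces. Here C(6,5)·2^1 = 6·2 = 12.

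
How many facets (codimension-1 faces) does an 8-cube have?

Choose 7 of 8 axes to span the face (C(8,7) = 8 ways), then fix each of the remaining 1 coordinate at one of its two extreme values (2^1 = 2 ways): 8·2 = 16.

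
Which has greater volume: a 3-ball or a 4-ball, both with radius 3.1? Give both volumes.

V_3(3.1) ≈ 124.788. V_4(3.1) ≈ 455.739. The 4-ball is larger.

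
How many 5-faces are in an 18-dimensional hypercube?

f_5(18-cube) = (18 choose 5) · 2^13 = 70189056.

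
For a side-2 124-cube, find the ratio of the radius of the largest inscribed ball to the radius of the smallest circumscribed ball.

r_in / r_out = (2/2) / (2√124/2) = 1/√124 ≈ 0.0898027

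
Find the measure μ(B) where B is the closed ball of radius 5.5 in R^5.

The n-ball volume is π^(n/2)·r^n/Γ(n/2+1). With n=5, r=5.5: V = 161051·π^2/60 ≈ 26491.8.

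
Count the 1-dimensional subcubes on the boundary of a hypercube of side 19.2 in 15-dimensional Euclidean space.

An n-cube has C(n,k)·2^(n-k) k-faces. Here C(15,1)·2^14 = 15·16384 = 245760.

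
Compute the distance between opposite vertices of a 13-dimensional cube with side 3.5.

||(3.5,3.5,...,3.5)|| = √(13)·3.5 ≈ 12.6194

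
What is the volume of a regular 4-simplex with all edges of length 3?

For a regular n-simplex with edge a, V = (a^n / n!)·√((n+1)/2^n). With a=3, n=4: V ≈ 1.88668.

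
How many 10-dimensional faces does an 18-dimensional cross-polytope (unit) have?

f_10(18-orthoplex) = 2^11 · (18 choose 11) = 65175552.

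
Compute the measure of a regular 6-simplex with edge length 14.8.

Volume = 14.8^6 · √(7/2^6) / 6! ≈ 4827.22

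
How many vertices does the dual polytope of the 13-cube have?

Number of vertices = 2n = 26.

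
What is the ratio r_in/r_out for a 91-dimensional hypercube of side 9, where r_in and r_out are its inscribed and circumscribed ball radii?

r_in = 9/2 (half the side); r_out = 9√91/2 (half the diagonal). Ratio = 1/√91 ≈ 0.104828.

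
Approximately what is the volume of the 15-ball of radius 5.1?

Volume = π^{15/2}·(5.1)^15/Γ(17/2) ≈ 1.56669e+10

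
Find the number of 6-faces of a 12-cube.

Choose 6 of 12 axes to span the face (C(12,6) = 924 ways), then fix each of the remaining 6 coordinates at one of its two extreme values (2^6 = 64 ways): 924·64 = 59136.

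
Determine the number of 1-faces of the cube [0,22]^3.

Number of 1-faces = C(3,1) · 2^(3-1) = 3 · 4 = 12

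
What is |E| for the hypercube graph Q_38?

Number of 1-faces = C(38,1)·2^(38-1) = 38·137438953472 = 5222680231936.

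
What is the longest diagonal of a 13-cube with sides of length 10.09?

The space diagonal of an n-cube of side s is s√n. Here 10.09·√13 ≈ 36.38.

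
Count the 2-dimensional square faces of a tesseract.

f_2(4-cube) = (4 choose 2) · 2^2 = 24.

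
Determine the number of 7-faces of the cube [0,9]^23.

Number of 7-faces = C(23,7) · 2^(23-7) = 245157 · 65536 = 16066609152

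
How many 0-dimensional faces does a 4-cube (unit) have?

f_0(4-cube) = (4 choose 0) · 2^4 = 16.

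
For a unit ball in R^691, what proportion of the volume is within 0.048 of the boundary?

V(inner)/V(outer) = ((1-0.048)/1)^691 ≈ 1.73e-15, so the shell fraction is 1 - 1.73e-15.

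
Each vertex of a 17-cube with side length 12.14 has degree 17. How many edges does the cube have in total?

Number of 1-faces = C(17,1)·2^(17-1) = 17·65536 = 1114112.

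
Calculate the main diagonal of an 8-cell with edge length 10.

Diagonal = √4 · 10 = 20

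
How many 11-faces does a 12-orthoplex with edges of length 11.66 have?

Each 11-face is the convex hull of 12 vertices, one chosen as ±e_i from each of 12 distinct axes: 2^12·C(12,12) = 4096.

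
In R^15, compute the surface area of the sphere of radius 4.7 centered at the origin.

S_15(4.7) = 2·π^(15/2)·(4.7)^14 / Γ(15/2) ≈ 1.46856e+10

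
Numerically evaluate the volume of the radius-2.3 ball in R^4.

The n-ball volume is π^(n/2)·r^n/Γ(n/2+1). With n=4, r=2.3: V ≈ 138.096.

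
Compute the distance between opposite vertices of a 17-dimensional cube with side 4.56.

The space diagonal of an n-cube of side s is s√n. Here 4.56·√17 ≈ 18.8014.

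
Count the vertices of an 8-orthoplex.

The 8-dimensional cross-polytope has 2n = 2·8 = 16 vertices.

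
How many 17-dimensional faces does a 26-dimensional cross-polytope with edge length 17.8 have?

Each 17-face is the convex hull of 18 vertices, one chosen as ±e_i from each of 18 distinct axes: 2^18·C(26,18) = 409541017600.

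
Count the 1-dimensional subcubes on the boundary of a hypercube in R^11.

An n-cube has C(n,k)·2^(n-k) k-faces. Here C(11,1)·2^10 = 11·1024 = 11264.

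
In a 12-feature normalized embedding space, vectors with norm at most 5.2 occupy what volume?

Volume = π^{12/2}·(5.2)^12/Γ(7) ≈ 5.21924e+08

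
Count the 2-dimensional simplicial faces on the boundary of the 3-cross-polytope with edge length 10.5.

An n-cross-polytope has 2^(k+1)·C(n,k+1) k-faces. Here 2^3·C(3,3) = 8·1 = 8.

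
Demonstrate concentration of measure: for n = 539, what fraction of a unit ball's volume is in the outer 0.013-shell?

1 - (1-0.013)^539 ≈ 0.999135 ≈ 99.91%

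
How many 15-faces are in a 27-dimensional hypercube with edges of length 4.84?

f_15(27-cube) = (27 choose 15) · 2^12 = 71204290560.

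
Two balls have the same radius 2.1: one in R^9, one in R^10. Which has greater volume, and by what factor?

V_9(2.1) ≈ 2619.94, V_10(2.1) ≈ 4253.64. The 10-ball is larger by a factor of 1.624.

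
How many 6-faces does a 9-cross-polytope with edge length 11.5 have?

Number of 6-faces = 2^(6+1) · C(9,6+1) = 128 · 36 = 4608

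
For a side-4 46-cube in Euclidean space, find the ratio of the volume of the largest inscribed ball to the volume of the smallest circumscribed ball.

V_in/V_out = n^(-n/2) = 46^(-46/2) ≈ 5.70913e-39.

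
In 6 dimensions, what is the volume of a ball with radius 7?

Volume = π^{6/2}·(7)^6/Γ(4) = 117649·π^3/6 ≈ 607976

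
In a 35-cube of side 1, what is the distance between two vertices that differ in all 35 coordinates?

Diagonal = √35 · 1 ≈ 5.91608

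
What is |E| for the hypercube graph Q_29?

An n-cube has n·2^(n-1) edges. With n = 29: 29·268435456 = 7784628224.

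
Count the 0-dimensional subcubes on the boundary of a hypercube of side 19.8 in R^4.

f_0(4-cube) = (4 choose 0) · 2^4 = 16.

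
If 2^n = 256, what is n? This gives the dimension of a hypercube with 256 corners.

The n-cube has 2^n vertices, and 256 = 2^8, so n = 8.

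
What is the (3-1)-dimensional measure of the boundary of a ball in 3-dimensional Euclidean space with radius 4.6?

S_3(4.6) = 2·π^(3/2)·(4.6)^2 / Γ(3/2) = 4πr² = 4π·(4.6)² ≈ 265.904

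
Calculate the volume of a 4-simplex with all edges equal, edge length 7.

V_4 = √(5) · 7^4 / (4! · 2^(4/2)) ≈ 55.925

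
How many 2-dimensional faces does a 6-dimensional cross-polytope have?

An n-cross-polytope has 2^(k+1)·C(n,k+1) k-faces. Here 2^3·C(6,3) = 8·20 = 160.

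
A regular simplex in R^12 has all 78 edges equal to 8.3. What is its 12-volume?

V = (8.3^12 / 12!) · √((12+1) / 2^12) ≈ 12.5716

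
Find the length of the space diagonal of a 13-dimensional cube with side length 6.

d = √(6² + 6² + ... + 6²) [13 terms] = √(13·6²) = 6√13 ≈ 21.6333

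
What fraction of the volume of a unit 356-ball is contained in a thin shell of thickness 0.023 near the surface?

Shell fraction = 1 - (1-0.023)^356 ≈ 0.999747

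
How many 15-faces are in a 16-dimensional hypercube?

Choose 15 of 16 axes to span the face (C(16,15) = 16 ways), then fix each of the remaining 1 coordinate at one of its two extreme values (2^1 = 2 ways): 16·2 = 32.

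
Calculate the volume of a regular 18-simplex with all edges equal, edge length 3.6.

Volume = 3.6^18 · √(19/2^18) / 18! ≈ 1.37155e-08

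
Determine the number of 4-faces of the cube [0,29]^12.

An n-cube has C(n,k)·2^(n-k) k-faces. Here C(12,4)·2^8 = 495·256 = 126720.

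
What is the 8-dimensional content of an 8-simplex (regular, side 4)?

V = (4^8 / 8!) · √((8+1) / 2^8) ≈ 0.304762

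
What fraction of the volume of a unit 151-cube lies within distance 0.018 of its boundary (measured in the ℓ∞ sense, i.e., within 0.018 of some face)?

1 - (1 - 2·0.018)^151 = 1 - 0.964^151 ≈ 0.996059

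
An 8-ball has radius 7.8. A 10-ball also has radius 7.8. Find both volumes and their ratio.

V_8(7.8) ≈ 5.5609e+07. V_10(7.8) ≈ 2.12576e+09. Ratio V_8/V_10 ≈ 0.02616.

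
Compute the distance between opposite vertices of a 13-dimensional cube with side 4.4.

The space diagonal of an n-cube of side s is s√n. Here 4.4·√13 ≈ 15.8644.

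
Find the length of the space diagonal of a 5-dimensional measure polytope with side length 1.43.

||(1.43,1.43,...,1.43)|| = √(5)·1.43 ≈ 3.19758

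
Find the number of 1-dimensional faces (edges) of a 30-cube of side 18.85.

Each of the 2^30 = 1073741824 vertices has degree 30; total edges = 30·2^30/2 = 16106127360.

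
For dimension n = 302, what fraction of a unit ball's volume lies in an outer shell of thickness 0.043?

1 - (1-0.043)^302 ≈ 0.9999982805 ≈ 99.999828%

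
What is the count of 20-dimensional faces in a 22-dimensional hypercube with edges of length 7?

An n-cube has C(n,k)·2^(n-k) k-faces. Here C(22,20)·2^2 = 231·4 = 924.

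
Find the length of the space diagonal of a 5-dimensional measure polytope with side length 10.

d = √(10² + 10² + ... + 10²) [5 terms] = √(5·10²) = 10√5 ≈ 22.3607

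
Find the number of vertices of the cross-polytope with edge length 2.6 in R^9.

Number of 0-faces = 2^(0+1) · C(9,0+1) = 2 · 9 = 18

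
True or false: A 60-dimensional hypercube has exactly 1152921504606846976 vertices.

True. The 60-cube has 2^60 = 1152921504606846976 vertices.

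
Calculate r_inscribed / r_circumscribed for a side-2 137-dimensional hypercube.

For an n-cube of any side s, the inradius is s/2 and the circumradius is s√n/2, so the ratio is 1/√137 ≈ 0.0854358.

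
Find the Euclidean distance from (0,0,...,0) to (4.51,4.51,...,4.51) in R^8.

d = √(4.51² + 4.51² + ... + 4.51²) [8 terms] = √(8·4.51²) = 4.51√8 ≈ 12.7562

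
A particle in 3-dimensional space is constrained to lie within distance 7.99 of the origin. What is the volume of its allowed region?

Volume = π^{3/2}·(7.99)^3/Γ(5/2) ≈ 2136.63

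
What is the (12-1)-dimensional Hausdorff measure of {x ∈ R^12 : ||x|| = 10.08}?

S = n·V_n(r)/r = 12·V_12(10.08)/10.08 (volume-to-surface relation), giving 1.7491e+12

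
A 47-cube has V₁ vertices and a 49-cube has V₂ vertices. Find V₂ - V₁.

V₁ = 2^47 = 140737488355328. V₂ = 2^49 = 562949953421312. V₂ - V₁ = 422212465065984.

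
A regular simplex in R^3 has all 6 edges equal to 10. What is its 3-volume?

Volume = (√2/12) · 10³ = 117.851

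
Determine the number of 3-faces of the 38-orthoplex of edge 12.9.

Each 3-face is the convex hull of 4 vertices, one chosen as ±e_i from each of 4 distinct axes: 2^4·C(38,4) = 1181040.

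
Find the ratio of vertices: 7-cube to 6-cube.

The 7-cube has 2^7 = 128 vertices. The 6-cube has 2^6 = 64 vertices. Ratio: 128/64 = 2.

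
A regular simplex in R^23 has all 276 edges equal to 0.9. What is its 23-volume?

V = (0.9^23 / 23!) · √((23+1) / 2^23) ≈ 5.79888e-27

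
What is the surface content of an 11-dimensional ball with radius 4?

The surface area of an n-ball is 2π^(n/2) r^(n-1) / Γ(n/2). For n=11, r=4: 67108864·π^5/945 ≈ 2.17319e+07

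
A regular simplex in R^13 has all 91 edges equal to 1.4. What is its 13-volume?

V_13 = √(14) · 1.4^13 / (13! · 2^(13/2)) ≈ 5.2693e-10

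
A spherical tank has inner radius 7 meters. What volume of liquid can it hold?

V = 1372·π/3 ≈ 1436.76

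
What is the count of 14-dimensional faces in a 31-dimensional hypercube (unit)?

f_14(31-cube) = (31 choose 14) · 2^17 = 34758003916800.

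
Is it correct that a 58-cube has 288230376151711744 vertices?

True. The 58-cube has 2^58 = 288230376151711744 vertices.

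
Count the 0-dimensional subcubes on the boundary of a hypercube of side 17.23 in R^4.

f_0(4-cube) = (4 choose 0) · 2^4 = 16.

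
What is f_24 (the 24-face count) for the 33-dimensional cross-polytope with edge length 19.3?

An n-cross-polytope has 2^(k+1)·C(n,k+1) k-faces. Here 2^25·C(33,25) = 33554432·13884156 = 465874968379392.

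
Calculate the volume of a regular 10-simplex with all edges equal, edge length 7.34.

For a regular n-simplex with edge a, V = (a^n / n!)·√((n+1)/2^n). With a=7.34, n=10: V ≈ 12.9641.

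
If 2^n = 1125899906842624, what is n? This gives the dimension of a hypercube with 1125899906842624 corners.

The n-cube has 2^n vertices, and 1125899906842624 = 2^50, so n = 50.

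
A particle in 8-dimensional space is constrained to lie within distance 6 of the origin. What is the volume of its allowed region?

V_8(6) = π^(8/2) · (6)^8 / Γ(8/2 + 1) = 69984·π^4 ≈ 6.81708e+06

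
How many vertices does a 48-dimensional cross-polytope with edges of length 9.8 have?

An n-cross-polytope has 2n vertices; here n = 48, giving 96.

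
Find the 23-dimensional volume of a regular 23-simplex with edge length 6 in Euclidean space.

V = (6^23 / 23!) · √((23+1) / 2^23) ≈ 5.16708e-08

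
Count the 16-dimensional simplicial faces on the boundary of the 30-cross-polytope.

f_16(30-orthoplex) = 2^17 · (30 choose 17) = 15697163059200.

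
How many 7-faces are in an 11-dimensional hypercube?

Number of 7-faces = C(11,7) · 2^(11-7) = 330 · 16 = 5280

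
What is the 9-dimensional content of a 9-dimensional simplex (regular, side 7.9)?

V_9 = √(10) · 7.9^9 / (9! · 2^(9/2)) ≈ 46.1579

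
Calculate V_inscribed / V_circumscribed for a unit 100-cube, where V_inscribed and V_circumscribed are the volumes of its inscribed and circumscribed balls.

The radii are 1/2 and 1√100/2, so the volume ratio is (1/√100)^100 = 100^{-100/2} ≈ 1e-100.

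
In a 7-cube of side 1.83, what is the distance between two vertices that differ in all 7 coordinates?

Diagonal = √7 · 1.83 ≈ 4.84172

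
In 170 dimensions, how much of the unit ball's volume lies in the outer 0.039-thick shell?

1 - (1-0.039)^170 ≈ 0.998844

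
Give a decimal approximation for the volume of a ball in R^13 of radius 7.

V = 1771684761728·π^6/19305 ≈ 8.82299e+10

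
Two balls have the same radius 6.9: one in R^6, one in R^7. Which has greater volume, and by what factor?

V_6(6.9) ≈ 557690, V_7(6.9) ≈ 3.51823e+06. The 7-ball is larger by a factor of 6.309.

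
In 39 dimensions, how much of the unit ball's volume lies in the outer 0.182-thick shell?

V(inner)/V(outer) = ((1-0.182)/1)^39 ≈ 0.0003957, so the shell fraction is 0.999604.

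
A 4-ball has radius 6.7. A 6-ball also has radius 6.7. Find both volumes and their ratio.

V_4(6.7) ≈ 9944.18. V_6(6.7) ≈ 467463. Ratio V_4/V_6 ≈ 0.02127.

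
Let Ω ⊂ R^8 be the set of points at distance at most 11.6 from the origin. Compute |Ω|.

Volume = π^{8/2}·(11.6)^8/Γ(5) ≈ 1.33061e+09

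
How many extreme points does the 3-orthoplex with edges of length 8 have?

An n-cross-polytope has 2n vertices; here n = 3, giving 6.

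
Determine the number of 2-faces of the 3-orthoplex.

Number of 2-faces = 2^(2+1) · C(3,2+1) = 8 · 1 = 8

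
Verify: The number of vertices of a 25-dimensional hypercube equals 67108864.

False. The 25-cube has 2^25 = 33554432 vertices.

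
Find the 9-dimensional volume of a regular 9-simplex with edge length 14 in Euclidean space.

V_9 = √(10) · 14^9 / (9! · 2^(9/2)) ≈ 7957.09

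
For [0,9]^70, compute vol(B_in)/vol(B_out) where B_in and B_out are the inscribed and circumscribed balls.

Volume scales as r^n, and r_in/r_out = 1/√70, giving (1/√70)^70 ≈ 2.63979e-65.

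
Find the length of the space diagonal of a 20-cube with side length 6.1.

Diagonal = √20 · 6.1 ≈ 27.28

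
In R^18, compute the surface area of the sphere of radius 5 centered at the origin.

S_18(5) = 2·π^(18/2)·(5)^17 / Γ(18/2) = 152587890625·π^9/4032 ≈ 1.1281e+12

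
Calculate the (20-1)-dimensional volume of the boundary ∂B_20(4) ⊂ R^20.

|∂B_20(4)| = 4294967296·π^10/2835 ≈ 1.41875e+11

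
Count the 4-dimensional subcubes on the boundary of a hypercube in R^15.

Number of 4-faces = C(15,4) · 2^(15-4) = 1365 · 2048 = 2795520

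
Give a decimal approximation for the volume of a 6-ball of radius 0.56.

Volume = π^{6/2}·(0.56)^6/Γ(4) ≈ 0.159377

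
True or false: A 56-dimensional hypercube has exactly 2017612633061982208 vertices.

False. The 56-cube has 2^56 = 72057594037927936 vertices.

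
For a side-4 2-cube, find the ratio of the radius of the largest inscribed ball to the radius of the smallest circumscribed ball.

For an n-cube of any side s, the inradius is s/2 and the circumradius is s√n/2, so the ratio is 1/√2 ≈ 0.707107.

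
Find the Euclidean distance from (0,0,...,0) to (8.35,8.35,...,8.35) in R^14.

||(8.35,8.35,...,8.35)|| = √(14)·8.35 ≈ 31.2428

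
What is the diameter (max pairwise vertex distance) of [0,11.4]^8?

||(11.4,11.4,...,11.4)|| = √(8)·11.4 ≈ 32.2441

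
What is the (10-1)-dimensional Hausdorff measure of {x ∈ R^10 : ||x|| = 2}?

The surface area of an n-ball is 2π^(n/2) r^(n-1) / Γ(n/2). For n=10, r=2: 128·π^5/3 ≈ 13056.8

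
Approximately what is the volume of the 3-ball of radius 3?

Volume = π^{3/2}·(3)^3/Γ(5/2) = 36·π ≈ 113.097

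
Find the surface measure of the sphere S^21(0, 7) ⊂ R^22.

The surface area of an n-ball is 2π^(n/2) r^(n-1) / Γ(n/2). For n=22, r=7: 79792266297612001·π^11/259200 ≈ 9.05679e+16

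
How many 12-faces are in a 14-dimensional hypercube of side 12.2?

An n-cube has C(n,k)·2^(n-k) k-faces. Here C(14,12)·2^2 = 91·4 = 364.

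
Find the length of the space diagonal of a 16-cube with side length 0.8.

The space diagonal of an n-cube of side s is s√n. Here 0.8·√16 = 3.2.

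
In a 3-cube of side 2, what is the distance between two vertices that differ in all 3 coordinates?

d = √(2² + 2² + ... + 2²) [3 terms] = √(3·2²) = 2√3 ≈ 3.4641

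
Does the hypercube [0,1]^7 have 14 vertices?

False. The 7-cube has 2^7 = 128 vertices.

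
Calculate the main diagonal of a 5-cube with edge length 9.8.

d = √(9.8² + 9.8² + ... + 9.8²) [5 terms] = √(5·9.8²) = 9.8√5 ≈ 21.9135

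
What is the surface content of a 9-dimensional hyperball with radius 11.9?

S_9(11.9) = 2·π^(9/2)·(11.9)^8 / Γ(9/2) ≈ 1.19381e+10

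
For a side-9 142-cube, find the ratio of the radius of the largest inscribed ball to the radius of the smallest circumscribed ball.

r_in = 9/2 (half the side); r_out = 9√142/2 (half the diagonal). Ratio = 1/√142 ≈ 0.0839181.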